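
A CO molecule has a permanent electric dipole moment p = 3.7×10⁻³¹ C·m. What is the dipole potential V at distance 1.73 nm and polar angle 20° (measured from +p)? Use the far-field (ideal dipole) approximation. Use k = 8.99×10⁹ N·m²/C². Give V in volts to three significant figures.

V ≈ 0.00104 V

The dipole potential is V = kp cosθ / r².
V = (8.99×10⁹)(3.70×10⁻³¹)·cos20° / (1.73×10⁻⁹)² = 0.001044 V.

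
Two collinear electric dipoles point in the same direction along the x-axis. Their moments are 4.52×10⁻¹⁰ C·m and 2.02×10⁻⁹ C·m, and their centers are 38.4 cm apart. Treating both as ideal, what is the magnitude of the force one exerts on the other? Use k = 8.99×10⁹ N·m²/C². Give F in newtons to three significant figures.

On-axis field of dipole 1 at distance r: E = 2kp₁/r³. Force on dipole 2 is F = p₂·dE/dr (gradient along axis).
dE/dr = −6kp₁/r⁴, so |F| = 6kp₁p₂/r⁴ (attractive for aligned moments).
F = 6(8.99×10⁹)(4.52×10⁻¹⁰)(2.02×10⁻⁹)/(0.384)⁴ = 2.265×10⁻⁶ N.

F ≈ 2.27×10⁻⁶ N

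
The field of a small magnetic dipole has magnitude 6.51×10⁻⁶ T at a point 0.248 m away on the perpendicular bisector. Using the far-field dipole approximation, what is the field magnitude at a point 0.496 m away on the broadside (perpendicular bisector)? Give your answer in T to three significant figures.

Dipole fields scale as 1/r³ in the far field; the geometry is the same at both points.
B₂ = B₁ · (r₁/r₂)³ = 6.51×10⁻⁶ · (0.248/0.496)³.
(r₁/r₂)³ = (0.5)³ = 0.125.
B₂ ≈ 8.138×10⁻⁷ T.

B ≈ 8.14×10⁻⁷ T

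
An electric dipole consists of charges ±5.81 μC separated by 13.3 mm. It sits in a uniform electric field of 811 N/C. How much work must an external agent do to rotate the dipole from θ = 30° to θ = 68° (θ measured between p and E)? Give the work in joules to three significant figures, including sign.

Dipole moment p = qd = (5.81×10⁻⁶ C)(0.0133 m) = 7.727×10⁻⁸ C·m.
W_ext = ΔU = U(θ₂) − U(θ₁) = −pE cosθ₂ − (−pE cosθ₁) = pE(cosθ₁ − cosθ₂).
W = (7.727×10⁻⁸)(811)·(cos30° − cos68°) = (6.267×10⁻⁵)·(+0.4914) = 3.080×10⁻⁵ J.

W ≈ 3.08×10⁻⁵ J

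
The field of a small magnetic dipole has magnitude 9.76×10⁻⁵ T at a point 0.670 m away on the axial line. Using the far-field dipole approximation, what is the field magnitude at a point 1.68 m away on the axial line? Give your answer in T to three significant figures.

B ≈ 6.19×10⁻⁶ T

Dipole fields scale as 1/r³ in the far field; the geometry is the same at both points.
B₂ = B₁ · (r₁/r₂)³ = 9.76×10⁻⁵ · (0.670/1.68)³.
(r₁/r₂)³ = (0.3988)³ = 0.06343.
B₂ ≈ 6.191×10⁻⁶ T.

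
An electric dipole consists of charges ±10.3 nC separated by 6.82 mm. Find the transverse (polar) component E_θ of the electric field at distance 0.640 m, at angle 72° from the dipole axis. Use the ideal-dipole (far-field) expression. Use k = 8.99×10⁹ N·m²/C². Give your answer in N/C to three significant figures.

E_θ ≈ 2.29 N/C

Dipole moment p = qd = (1.03×10⁻⁸ C)(0.00682 m) = 7.025×10⁻¹¹ C·m.
For a dipole, E_θ = (kp sinθ)/r³.
kp/r³ = (8.99×10⁹)(7.025×10⁻¹¹)/(0.640)³ = 2.409 N/C.
E_θ = 2.409·sin72° = 2.291 N/C.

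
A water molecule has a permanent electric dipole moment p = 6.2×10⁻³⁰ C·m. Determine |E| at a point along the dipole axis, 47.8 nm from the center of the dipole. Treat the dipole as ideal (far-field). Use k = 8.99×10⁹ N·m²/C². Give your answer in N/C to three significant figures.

On the dipole axis E = 2kp/r³.
E = 2·(8.99×10⁹)(6.20×10⁻³⁰) / (4.78×10⁻⁸)³ = 1021 N/C.

E ≈ 1020 N/C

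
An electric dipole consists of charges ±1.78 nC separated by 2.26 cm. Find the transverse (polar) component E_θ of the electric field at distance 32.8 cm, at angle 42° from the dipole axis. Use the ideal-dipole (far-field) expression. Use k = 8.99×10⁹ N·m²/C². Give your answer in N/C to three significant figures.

E_θ ≈ 6.86 N/C

Dipole moment p = qd = (1.78×10⁻⁹ C)(0.0226 m) = 4.023×10⁻¹¹ C·m.
For a dipole, E_θ = (kp sinθ)/r³.
kp/r³ = (8.99×10⁹)(4.023×10⁻¹¹)/(0.328)³ = 10.25 N/C.
E_θ = 10.25·sin42° = 6.858 N/C.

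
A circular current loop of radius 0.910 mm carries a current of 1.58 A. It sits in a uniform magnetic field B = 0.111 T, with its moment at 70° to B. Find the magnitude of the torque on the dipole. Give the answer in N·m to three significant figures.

τ ≈ 4.29×10⁻⁷ N·m

Magnetic moment m = IA = Iπa² = (1.58)·π·(9.10×10⁻⁴)² = 4.11×10⁻⁶ A·m².
Torque on a magnetic dipole: τ = mB sinθ.
τ = (4.11×10⁻⁶)(0.111)·sin70° = 4.287×10⁻⁷ N·m.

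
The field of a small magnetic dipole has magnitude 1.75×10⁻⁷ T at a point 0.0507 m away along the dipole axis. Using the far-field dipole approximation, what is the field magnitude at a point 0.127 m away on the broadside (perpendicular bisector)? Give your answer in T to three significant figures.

Dipole fields scale as 1/r³ in the far field.
The axial field is twice the equatorial field at the same r, so the geometry factor is 1/2.
B₂ = B₁ · (1/2) · (r₁/r₂)³ = 1.75×10⁻⁷ · 0.5 · (0.0507/0.127)³.
(r₁/r₂)³ = (0.3992)³ = 0.06362.
B₂ ≈ 5.567×10⁻⁹ T.

B ≈ 5.57×10⁻⁹ T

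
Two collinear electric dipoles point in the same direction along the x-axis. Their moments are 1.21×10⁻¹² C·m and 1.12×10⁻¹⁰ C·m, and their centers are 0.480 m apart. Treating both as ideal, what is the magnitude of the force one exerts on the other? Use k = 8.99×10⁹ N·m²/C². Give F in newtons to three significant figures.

F ≈ 1.38×10⁻¹⁰ N

On-axis field of dipole 1 at distance r: E = 2kp₁/r³. Force on dipole 2 is F = p₂·dE/dr (gradient along axis).
dE/dr = −6kp₁/r⁴, so |F| = 6kp₁p₂/r⁴ (attractive for aligned moments).
F = 6(8.99×10⁹)(1.21×10⁻¹²)(1.12×10⁻¹⁰)/(0.480)⁴ = 1.377×10⁻¹⁰ N.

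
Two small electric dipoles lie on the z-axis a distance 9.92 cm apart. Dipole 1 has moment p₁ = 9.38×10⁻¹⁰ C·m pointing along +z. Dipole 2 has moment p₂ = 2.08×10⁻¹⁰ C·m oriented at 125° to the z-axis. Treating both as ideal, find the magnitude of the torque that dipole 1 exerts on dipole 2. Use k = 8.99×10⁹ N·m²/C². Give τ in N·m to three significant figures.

The second dipole sits on the axis of the first, so the field there is axial: E₁ = 2kp₁/r³ along +z.
E₁ = 2(8.99×10⁹)(9.38×10⁻¹⁰)/(0.0992)³ = 1.728×10⁴ N/C.
Torque on the second dipole: τ = p₂ E₁ sinθ.
τ = (2.08×10⁻¹⁰)(1.728×10⁴)·sin125° = 2.944×10⁻⁶ N·m.

τ ≈ 2.94×10⁻⁶ N·m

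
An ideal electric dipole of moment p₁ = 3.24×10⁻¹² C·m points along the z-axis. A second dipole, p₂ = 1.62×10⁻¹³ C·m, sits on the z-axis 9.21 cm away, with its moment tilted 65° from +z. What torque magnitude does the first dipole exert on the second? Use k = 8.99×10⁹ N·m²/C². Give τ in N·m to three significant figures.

The second dipole sits on the axis of the first, so the field there is axial: E₁ = 2kp₁/r³ along +z.
E₁ = 2(8.99×10⁹)(3.24×10⁻¹²)/(0.0921)³ = 74.57 N/C.
Torque on the second dipole: τ = p₂ E₁ sinθ.
τ = (1.62×10⁻¹³)(74.57)·sin65° = 1.095×10⁻¹¹ N·m.

τ ≈ 1.09×10⁻¹¹ N·m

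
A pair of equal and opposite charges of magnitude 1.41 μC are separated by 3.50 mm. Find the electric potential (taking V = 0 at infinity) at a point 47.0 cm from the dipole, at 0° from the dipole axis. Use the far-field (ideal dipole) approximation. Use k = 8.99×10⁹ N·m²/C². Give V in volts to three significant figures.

Dipole moment p = qd = (1.41×10⁻⁶ C)(0.00350 m) = 4.935×10⁻⁹ C·m.
The dipole potential is V = kp cosθ / r².
V = (8.99×10⁹)(4.935×10⁻⁹)·cos0° / (0.470)² = 200.8 V.

V ≈ 201 V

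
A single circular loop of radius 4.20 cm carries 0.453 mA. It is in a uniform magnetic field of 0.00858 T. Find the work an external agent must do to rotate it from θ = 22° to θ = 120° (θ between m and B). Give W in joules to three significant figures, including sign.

Magnetic moment m = IA = Iπa² = (4.53×10⁻⁴)·π·(0.0420)² = 2.51×10⁻⁶ A·m².
W_ext = ΔU = −mB cosθ₂ + mB cosθ₁ = mB(cosθ₁ − cosθ₂).
W = (2.51×10⁻⁶)(0.00858)·(cos22° − cos120°) = (2.154×10⁻⁸)·(+1.4272) = 3.074×10⁻⁸ J.

W ≈ 3.07×10⁻⁸ J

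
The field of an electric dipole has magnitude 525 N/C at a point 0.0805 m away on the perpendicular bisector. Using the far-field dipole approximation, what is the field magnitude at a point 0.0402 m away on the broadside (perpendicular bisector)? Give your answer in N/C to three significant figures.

Dipole fields scale as 1/r³ in the far field; the geometry is the same at both points.
E₂ = E₁ · (r₁/r₂)³ = 525 · (0.0805/0.0402)³.
(r₁/r₂)³ = (2.002)³ = 8.03.
E₂ ≈ 4216 N/C.

E ≈ 4220 N/C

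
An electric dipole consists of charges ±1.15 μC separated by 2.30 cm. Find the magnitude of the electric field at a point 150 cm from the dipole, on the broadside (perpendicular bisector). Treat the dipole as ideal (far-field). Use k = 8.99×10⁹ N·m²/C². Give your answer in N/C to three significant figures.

E ≈ 70.5 N/C

Dipole moment p = qd = (1.15×10⁻⁶ C)(0.0230 m) = 2.645×10⁻⁸ C·m.
On the perpendicular bisector E = kp/r³ (half the axial value at the same distance).
E = (8.99×10⁹)(2.645×10⁻⁸) / (1.50)³ = 70.45 N/C.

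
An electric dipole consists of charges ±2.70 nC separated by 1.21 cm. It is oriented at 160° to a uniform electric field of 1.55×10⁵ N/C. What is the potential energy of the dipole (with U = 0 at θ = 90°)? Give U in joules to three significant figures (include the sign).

U ≈ 4.76×10⁻⁶ J

Dipole moment p = qd = (2.70×10⁻⁹ C)(0.0121 m) = 3.267×10⁻¹¹ C·m.
U = −p·E = −pE cosθ.
U = −(3.267×10⁻¹¹)(1.55×10⁵)·cos160° = 4.758×10⁻⁶ J.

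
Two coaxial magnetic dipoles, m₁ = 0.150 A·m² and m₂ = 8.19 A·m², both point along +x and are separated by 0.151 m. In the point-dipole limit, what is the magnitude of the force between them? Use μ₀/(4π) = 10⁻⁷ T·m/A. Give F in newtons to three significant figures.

On-axis B of dipole 1: B = (μ₀/4π)·2m₁/r³. Force on dipole 2: F = m₂·dB/dr.
dB/dr = −(μ₀/4π)·6m₁/r⁴, so |F| = (μ₀/4π)·6m₁m₂/r⁴.
F = 6(10⁻⁷)(0.150)(8.19)/(0.151)⁴ = 0.001418 N.

F ≈ 0.00142 N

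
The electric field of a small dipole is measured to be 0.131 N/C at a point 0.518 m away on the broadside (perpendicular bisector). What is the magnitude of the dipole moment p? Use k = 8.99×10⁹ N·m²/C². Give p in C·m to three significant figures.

p ≈ 2.03×10⁻¹² C·m

In the equatorial plane E = kp/r³, so p = Er³/(k).
p = (0.131)·(0.518)³ / (8.99×10⁹) = 2.025×10⁻¹² C·m.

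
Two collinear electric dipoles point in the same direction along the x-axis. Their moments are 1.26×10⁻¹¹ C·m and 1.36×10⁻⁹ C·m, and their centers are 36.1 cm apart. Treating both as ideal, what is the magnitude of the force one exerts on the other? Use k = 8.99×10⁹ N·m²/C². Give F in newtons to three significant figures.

On-axis field of dipole 1 at distance r: E = 2kp₁/r³. Force on dipole 2 is F = p₂·dE/dr (gradient along axis).
dE/dr = −6kp₁/r⁴, so |F| = 6kp₁p₂/r⁴ (attractive for aligned moments).
F = 6(8.99×10⁹)(1.26×10⁻¹¹)(1.36×10⁻⁹)/(0.361)⁴ = 5.442×10⁻⁸ N.

F ≈ 5.44×10⁻⁸ N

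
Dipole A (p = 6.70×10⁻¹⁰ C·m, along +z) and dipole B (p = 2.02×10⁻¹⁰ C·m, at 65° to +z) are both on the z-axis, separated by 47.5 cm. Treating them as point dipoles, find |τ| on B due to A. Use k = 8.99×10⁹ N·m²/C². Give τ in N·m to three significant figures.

The second dipole sits on the axis of the first, so the field there is axial: E₁ = 2kp₁/r³ along +z.
E₁ = 2(8.99×10⁹)(6.70×10⁻¹⁰)/(0.475)³ = 112.4 N/C.
Torque on the second dipole: τ = p₂ E₁ sinθ.
τ = (2.02×10⁻¹⁰)(112.4)·sin65° = 2.058×10⁻⁸ N·m.

τ ≈ 2.06×10⁻⁸ N·m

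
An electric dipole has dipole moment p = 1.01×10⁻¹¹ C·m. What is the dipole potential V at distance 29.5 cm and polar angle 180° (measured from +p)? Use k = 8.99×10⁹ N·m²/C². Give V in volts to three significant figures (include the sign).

V ≈ -1.04 V

The dipole potential is V = kp cosθ / r².
V = (8.99×10⁹)(1.01×10⁻¹¹)·cos180° / (0.295)² = -1.043 V.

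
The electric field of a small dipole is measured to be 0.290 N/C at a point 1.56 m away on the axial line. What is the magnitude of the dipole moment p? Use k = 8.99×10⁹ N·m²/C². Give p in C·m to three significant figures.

On axis E = 2kp/r³, so p = Er³/(2k).
p = (0.290)·(1.56)³ / (2·8.99×10⁹) = 6.123×10⁻¹¹ C·m.

p ≈ 6.12×10⁻¹¹ C·m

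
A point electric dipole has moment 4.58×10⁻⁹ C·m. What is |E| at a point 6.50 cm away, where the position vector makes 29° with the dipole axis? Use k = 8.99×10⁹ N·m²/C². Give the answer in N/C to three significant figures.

E ≈ 2.72×10⁵ N/C

At angle θ the dipole field magnitude is E = (kp/r³)·√(1 + 3cos²θ).
kp/r³ = (8.99×10⁹)(4.58×10⁻⁹) / (0.0650)³ = 1.499×10⁵ N/C.
√(1 + 3cos²29°) = √(1 + 3·0.7650) = √3.2949 ≈ 1.8152.
E ≈ 1.499×10⁵ × 1.815 = 2.721×10⁵ N/C.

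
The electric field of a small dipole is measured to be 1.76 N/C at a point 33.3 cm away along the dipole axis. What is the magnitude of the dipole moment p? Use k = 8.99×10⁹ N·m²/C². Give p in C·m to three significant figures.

p ≈ 3.61×10⁻¹² C·m

On axis E = 2kp/r³, so p = Er³/(2k).
p = (1.76)·(0.333)³ / (2·8.99×10⁹) = 3.615×10⁻¹² C·m.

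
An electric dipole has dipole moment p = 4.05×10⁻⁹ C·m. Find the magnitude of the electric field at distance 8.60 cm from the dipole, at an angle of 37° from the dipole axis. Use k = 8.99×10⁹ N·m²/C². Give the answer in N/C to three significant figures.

At angle θ the dipole field magnitude is E = (kp/r³)·√(1 + 3cos²θ).
kp/r³ = (8.99×10⁹)(4.05×10⁻⁹) / (0.0860)³ = 5.724×10⁴ N/C.
√(1 + 3cos²37°) = √(1 + 3·0.6378) = √2.9135 ≈ 1.7069.
E ≈ 5.724×10⁴ × 1.707 = 9.771×10⁴ N/C.

E ≈ 9.77×10⁴ N/C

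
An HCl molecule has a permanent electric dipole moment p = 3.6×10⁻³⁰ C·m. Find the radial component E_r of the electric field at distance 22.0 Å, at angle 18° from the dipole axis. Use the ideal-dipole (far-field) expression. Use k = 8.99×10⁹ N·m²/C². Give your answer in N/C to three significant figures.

E_r ≈ 5.78×10⁶ N/C

For a dipole, E_r = (2kp cosθ)/r³.
kp/r³ = (8.99×10⁹)(3.60×10⁻³⁰)/(2.20×10⁻⁹)³ = 3.039×10⁶ N/C.
E_r = 2·3.039×10⁶·cos18° = 5.781×10⁶ N/C.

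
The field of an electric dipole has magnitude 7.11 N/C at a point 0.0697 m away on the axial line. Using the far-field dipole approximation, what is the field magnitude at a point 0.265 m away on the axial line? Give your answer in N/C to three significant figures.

E ≈ 0.129 N/C

Dipole fields scale as 1/r³ in the far field; the geometry is the same at both points.
E₂ = E₁ · (r₁/r₂)³ = 7.11 · (0.0697/0.265)³.
(r₁/r₂)³ = (0.263)³ = 0.0182.
E₂ ≈ 0.1294 N/C.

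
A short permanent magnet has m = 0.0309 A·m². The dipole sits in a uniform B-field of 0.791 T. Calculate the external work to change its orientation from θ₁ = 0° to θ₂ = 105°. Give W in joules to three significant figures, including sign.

W_ext = ΔU = −mB cosθ₂ + mB cosθ₁ = mB(cosθ₁ − cosθ₂).
W = (0.0309)(0.791)·(cos0° − cos105°) = (0.02444)·(+1.2588) = 0.03077 J.

W ≈ 0.0308 J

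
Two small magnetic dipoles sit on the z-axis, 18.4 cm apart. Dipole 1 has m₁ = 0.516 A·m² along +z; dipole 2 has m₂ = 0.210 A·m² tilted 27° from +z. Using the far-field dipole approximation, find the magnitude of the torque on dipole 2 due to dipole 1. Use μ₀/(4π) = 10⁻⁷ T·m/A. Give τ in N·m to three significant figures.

τ ≈ 1.58×10⁻⁶ N·m

Dipole B is on the axis of dipole A, so B₁ there is axial: B₁ = (μ₀/4π)·2m₁/r³ along +z.
B₁ = 2(10⁻⁷)(0.516)/(0.184)³ = 1.657×10⁻⁵ T.
τ = m₂ B₁ sinθ.
τ = (0.210)(1.657×10⁻⁵)·sin27° = 1.579×10⁻⁶ N·m.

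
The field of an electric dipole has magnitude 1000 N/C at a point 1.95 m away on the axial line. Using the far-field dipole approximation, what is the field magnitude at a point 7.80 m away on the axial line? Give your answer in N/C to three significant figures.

E ≈ 15.6 N/C

Dipole fields scale as 1/r³ in the far field; the geometry is the same at both points.
E₂ = E₁ · (r₁/r₂)³ = 1000 · (1.95/7.80)³.
(r₁/r₂)³ = (0.25)³ = 0.01562.
E₂ ≈ 15.62 N/C.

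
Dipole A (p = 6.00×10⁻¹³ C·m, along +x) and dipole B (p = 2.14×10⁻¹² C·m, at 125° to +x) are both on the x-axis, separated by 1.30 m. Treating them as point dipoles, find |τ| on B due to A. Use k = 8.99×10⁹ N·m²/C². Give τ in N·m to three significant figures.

τ ≈ 8.61×10⁻¹⁵ N·m

The second dipole sits on the axis of the first, so the field there is axial: E₁ = 2kp₁/r³ along +x.
E₁ = 2(8.99×10⁹)(6.00×10⁻¹³)/(1.30)³ = 0.004910 N/C.
Torque on the second dipole: τ = p₂ E₁ sinθ.
τ = (2.14×10⁻¹²)(0.004910)·sin125° = 8.608×10⁻¹⁵ N·m.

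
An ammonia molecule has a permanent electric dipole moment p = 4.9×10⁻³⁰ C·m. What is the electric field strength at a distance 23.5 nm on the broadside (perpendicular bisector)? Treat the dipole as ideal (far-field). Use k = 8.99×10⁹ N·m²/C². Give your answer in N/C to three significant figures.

E ≈ 3390 N/C

In the equatorial plane E = kp/r³.
E = (8.99×10⁹)(4.90×10⁻³⁰) / (2.35×10⁻⁸)³ = 3394 N/C.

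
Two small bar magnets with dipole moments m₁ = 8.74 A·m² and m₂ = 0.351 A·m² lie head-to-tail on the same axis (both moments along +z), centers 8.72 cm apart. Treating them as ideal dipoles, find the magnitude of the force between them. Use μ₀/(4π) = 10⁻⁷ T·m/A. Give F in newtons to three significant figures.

F ≈ 0.0318 N

On-axis B of dipole 1: B = (μ₀/4π)·2m₁/r³. Force on dipole 2: F = m₂·dB/dr.
dB/dr = −(μ₀/4π)·6m₁/r⁴, so |F| = (μ₀/4π)·6m₁m₂/r⁴.
F = 6(10⁻⁷)(8.74)(0.351)/(0.0872)⁴ = 0.03183 N.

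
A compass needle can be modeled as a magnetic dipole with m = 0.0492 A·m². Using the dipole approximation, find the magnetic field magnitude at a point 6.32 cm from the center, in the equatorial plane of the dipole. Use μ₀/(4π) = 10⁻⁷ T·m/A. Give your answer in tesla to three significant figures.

B ≈ 1.95×10⁻⁵ T

In the equatorial plane B = (μ₀/4π)·m/r³ (half the axial value).
B = (10⁻⁷)·(0.0492) / (0.0632)³ = 1.949×10⁻⁵ T.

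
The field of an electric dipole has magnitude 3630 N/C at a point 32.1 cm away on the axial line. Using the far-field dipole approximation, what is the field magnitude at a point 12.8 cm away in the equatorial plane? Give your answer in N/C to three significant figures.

Dipole fields scale as 1/r³ in the far field.
The axial field is twice the equatorial field at the same r, so the geometry factor is 1/2.
E₂ = E₁ · (1/2) · (r₁/r₂)³ = 3630 · 0.5 · (32.1/12.8)³.
(r₁/r₂)³ = (2.508)³ = 15.77.
E₂ ≈ 2.863×10⁴ N/C.

E ≈ 2.86×10⁴ N/C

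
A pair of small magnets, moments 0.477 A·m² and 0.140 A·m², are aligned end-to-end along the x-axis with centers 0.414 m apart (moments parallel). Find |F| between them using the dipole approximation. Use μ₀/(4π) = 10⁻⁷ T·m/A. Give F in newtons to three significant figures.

F ≈ 1.36×10⁻⁶ N

On-axis B of dipole 1: B = (μ₀/4π)·2m₁/r³. Force on dipole 2: F = m₂·dB/dr.
dB/dr = −(μ₀/4π)·6m₁/r⁴, so |F| = (μ₀/4π)·6m₁m₂/r⁴.
F = 6(10⁻⁷)(0.477)(0.140)/(0.414)⁴ = 1.364×10⁻⁶ N.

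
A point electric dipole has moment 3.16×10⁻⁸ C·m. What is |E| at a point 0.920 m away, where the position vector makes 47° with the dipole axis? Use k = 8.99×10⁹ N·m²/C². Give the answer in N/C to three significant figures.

At angle θ the dipole field magnitude is E = (kp/r³)·√(1 + 3cos²θ).
kp/r³ = (8.99×10⁹)(3.16×10⁻⁸) / (0.920)³ = 364.8 N/C.
√(1 + 3cos²47°) = √(1 + 3·0.4651) = √2.3954 ≈ 1.5477.
E ≈ 364.8 × 1.548 = 564.6 N/C.

E ≈ 565 N/C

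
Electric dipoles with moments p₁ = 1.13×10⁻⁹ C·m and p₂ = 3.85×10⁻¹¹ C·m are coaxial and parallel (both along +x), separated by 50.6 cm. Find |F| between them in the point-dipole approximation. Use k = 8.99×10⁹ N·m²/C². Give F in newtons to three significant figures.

F ≈ 3.58×10⁻⁸ N

On-axis field of dipole 1 at distance r: E = 2kp₁/r³. Force on dipole 2 is F = p₂·dE/dr (gradient along axis).
dE/dr = −6kp₁/r⁴, so |F| = 6kp₁p₂/r⁴ (attractive for aligned moments).
F = 6(8.99×10⁹)(1.13×10⁻⁹)(3.85×10⁻¹¹)/(0.506)⁴ = 3.580×10⁻⁸ N.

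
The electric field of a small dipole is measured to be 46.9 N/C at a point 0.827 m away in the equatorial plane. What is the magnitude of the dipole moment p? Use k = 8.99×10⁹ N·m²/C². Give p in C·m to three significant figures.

In the equatorial plane E = kp/r³, so p = Er³/(k).
p = (46.9)·(0.827)³ / (8.99×10⁹) = 2.951×10⁻⁹ C·m.

p ≈ 2.95×10⁻⁹ C·m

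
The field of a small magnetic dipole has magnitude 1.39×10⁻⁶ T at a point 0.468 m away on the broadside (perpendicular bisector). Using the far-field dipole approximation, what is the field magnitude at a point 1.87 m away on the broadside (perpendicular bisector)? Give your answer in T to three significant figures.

B ≈ 2.18×10⁻⁸ T

Dipole fields scale as 1/r³ in the far field; the geometry is the same at both points.
B₂ = B₁ · (r₁/r₂)³ = 1.39×10⁻⁶ · (0.468/1.87)³.
(r₁/r₂)³ = (0.2503)³ = 0.01568.
B₂ ≈ 2.179×10⁻⁸ T.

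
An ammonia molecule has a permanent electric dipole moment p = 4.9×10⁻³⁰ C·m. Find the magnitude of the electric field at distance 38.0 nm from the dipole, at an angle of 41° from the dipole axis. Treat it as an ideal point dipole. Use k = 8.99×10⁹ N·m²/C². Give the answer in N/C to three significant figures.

At angle θ the dipole field magnitude is E = (kp/r³)·√(1 + 3cos²θ).
kp/r³ = (8.99×10⁹)(4.90×10⁻³⁰) / (3.80×10⁻⁸)³ = 802.8 N/C.
√(1 + 3cos²41°) = √(1 + 3·0.5696) = √2.7088 ≈ 1.6458.
E ≈ 802.8 × 1.646 = 1321 N/C.

E ≈ 1320 N/C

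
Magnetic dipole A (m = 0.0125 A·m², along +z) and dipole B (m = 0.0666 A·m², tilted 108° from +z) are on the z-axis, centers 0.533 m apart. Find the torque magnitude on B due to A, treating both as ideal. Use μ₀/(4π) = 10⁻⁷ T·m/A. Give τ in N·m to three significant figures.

τ ≈ 1.05×10⁻⁹ N·m

Dipole B is on the axis of dipole A, so B₁ there is axial: B₁ = (μ₀/4π)·2m₁/r³ along +z.
B₁ = 2(10⁻⁷)(0.0125)/(0.533)³ = 1.651×10⁻⁸ T.
τ = m₂ B₁ sinθ.
τ = (0.0666)(1.651×10⁻⁸)·sin108° = 1.046×10⁻⁹ N·m.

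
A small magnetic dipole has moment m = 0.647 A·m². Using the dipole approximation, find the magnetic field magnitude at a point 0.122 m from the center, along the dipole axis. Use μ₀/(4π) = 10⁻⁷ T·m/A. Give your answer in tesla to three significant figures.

On axis B = (μ₀/4π)·2m/r³.
B = 2·(10⁻⁷)·(0.647) / (0.122)³ = 7.126×10⁻⁵ T.

B ≈ 7.13×10⁻⁵ T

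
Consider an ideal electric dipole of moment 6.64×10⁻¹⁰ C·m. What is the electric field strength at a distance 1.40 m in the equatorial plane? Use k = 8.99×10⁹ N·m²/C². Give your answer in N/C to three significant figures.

E ≈ 2.18 N/C

In the equatorial plane E = kp/r³.
E = (8.99×10⁹)(6.64×10⁻¹⁰) / (1.40)³ = 2.175 N/C.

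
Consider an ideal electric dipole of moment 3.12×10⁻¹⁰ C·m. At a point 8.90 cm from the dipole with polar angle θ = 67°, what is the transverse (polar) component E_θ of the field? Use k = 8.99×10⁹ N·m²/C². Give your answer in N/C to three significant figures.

E_θ ≈ 3660 N/C

For a dipole, E_θ = (kp sinθ)/r³.
kp/r³ = (8.99×10⁹)(3.12×10⁻¹⁰)/(0.0890)³ = 3979 N/C.
E_θ = 3979·sin67° = 3662 N/C.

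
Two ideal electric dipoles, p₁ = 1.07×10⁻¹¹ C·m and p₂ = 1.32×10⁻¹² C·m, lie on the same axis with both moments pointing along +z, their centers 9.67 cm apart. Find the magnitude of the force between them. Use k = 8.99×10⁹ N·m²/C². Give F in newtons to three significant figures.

F ≈ 8.71×10⁻⁹ N

On-axis field of dipole 1 at distance r: E = 2kp₁/r³. Force on dipole 2 is F = p₂·dE/dr (gradient along axis).
dE/dr = −6kp₁/r⁴, so |F| = 6kp₁p₂/r⁴ (attractive for aligned moments).
F = 6(8.99×10⁹)(1.07×10⁻¹¹)(1.32×10⁻¹²)/(0.0967)⁴ = 8.713×10⁻⁹ N.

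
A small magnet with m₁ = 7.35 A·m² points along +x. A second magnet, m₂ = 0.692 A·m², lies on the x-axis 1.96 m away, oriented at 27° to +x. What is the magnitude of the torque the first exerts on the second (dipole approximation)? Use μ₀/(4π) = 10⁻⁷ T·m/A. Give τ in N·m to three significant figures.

τ ≈ 6.13×10⁻⁸ N·m

Dipole B is on the axis of dipole A, so B₁ there is axial: B₁ = (μ₀/4π)·2m₁/r³ along +x.
B₁ = 2(10⁻⁷)(7.35)/(1.96)³ = 1.952×10⁻⁷ T.
τ = m₂ B₁ sinθ.
τ = (0.692)(1.952×10⁻⁷)·sin27° = 6.133×10⁻⁸ N·m.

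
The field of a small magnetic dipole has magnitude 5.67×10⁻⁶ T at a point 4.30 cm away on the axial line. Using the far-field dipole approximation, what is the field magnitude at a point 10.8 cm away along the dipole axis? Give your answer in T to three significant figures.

Dipole fields scale as 1/r³ in the far field; the geometry is the same at both points.
B₂ = B₁ · (r₁/r₂)³ = 5.67×10⁻⁶ · (4.30/10.8)³.
(r₁/r₂)³ = (0.3981)³ = 0.06312.
B₂ ≈ 3.579×10⁻⁷ T.

B ≈ 3.58×10⁻⁷ T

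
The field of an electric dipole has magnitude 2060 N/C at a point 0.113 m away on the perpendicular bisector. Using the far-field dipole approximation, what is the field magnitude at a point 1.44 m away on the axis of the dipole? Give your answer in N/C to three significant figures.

E ≈ 1.99 N/C

Dipole fields scale as 1/r³ in the far field.
The axial field is twice the equatorial field at the same r, so the geometry factor is 2/1.
E₂ = E₁ · (2/1) · (r₁/r₂)³ = 2060 · 2 · (0.113/1.44)³.
(r₁/r₂)³ = (0.07847)³ = 0.0004832.
E₂ ≈ 1.991 N/C.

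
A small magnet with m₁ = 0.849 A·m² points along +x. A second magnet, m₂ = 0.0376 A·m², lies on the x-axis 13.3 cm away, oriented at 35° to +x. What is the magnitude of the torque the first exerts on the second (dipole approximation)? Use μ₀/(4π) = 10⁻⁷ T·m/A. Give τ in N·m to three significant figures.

τ ≈ 1.56×10⁻⁶ N·m

Dipole B is on the axis of dipole A, so B₁ there is axial: B₁ = (μ₀/4π)·2m₁/r³ along +x.
B₁ = 2(10⁻⁷)(0.849)/(0.133)³ = 7.217×10⁻⁵ T.
τ = m₂ B₁ sinθ.
τ = (0.0376)(7.217×10⁻⁵)·sin35° = 1.557×10⁻⁶ N·m.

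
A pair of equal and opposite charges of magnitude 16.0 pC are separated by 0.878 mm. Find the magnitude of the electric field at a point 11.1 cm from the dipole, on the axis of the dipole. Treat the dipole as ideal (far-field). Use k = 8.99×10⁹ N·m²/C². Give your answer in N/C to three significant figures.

Dipole moment p = qd = (1.60×10⁻¹¹ C)(8.78×10⁻⁴ m) = 1.405×10⁻¹⁴ C·m.
On the dipole axis E = 2kp/r³.
E = 2·(8.99×10⁹)(1.405×10⁻¹⁴) / (0.111)³ = 0.1847 N/C.

E ≈ 0.185 N/C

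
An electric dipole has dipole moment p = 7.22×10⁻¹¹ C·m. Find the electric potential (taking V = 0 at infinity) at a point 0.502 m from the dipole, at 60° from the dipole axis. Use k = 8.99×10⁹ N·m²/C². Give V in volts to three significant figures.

V ≈ 1.29 V

The dipole potential is V = kp cosθ / r².
V = (8.99×10⁹)(7.22×10⁻¹¹)·cos60° / (0.502)² = 1.288 V.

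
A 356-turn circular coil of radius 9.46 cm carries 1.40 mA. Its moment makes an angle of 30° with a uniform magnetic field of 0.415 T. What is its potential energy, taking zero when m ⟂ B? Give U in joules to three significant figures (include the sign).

U ≈ -0.00504 J

m = NIA = NIπa² = 356·(0.00140)·π·(0.0946)² = 0.01401 A·m².
U = −m·B = −mB cosθ.
U = −(0.01401)(0.415)·cos30° = -0.005035 J.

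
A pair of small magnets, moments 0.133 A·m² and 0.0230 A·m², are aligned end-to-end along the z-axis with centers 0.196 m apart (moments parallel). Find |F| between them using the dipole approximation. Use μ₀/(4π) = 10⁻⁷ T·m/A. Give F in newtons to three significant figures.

F ≈ 1.24×10⁻⁶ N

On-axis B of dipole 1: B = (μ₀/4π)·2m₁/r³. Force on dipole 2: F = m₂·dB/dr.
dB/dr = −(μ₀/4π)·6m₁/r⁴, so |F| = (μ₀/4π)·6m₁m₂/r⁴.
F = 6(10⁻⁷)(0.133)(0.0230)/(0.196)⁴ = 1.244×10⁻⁶ N.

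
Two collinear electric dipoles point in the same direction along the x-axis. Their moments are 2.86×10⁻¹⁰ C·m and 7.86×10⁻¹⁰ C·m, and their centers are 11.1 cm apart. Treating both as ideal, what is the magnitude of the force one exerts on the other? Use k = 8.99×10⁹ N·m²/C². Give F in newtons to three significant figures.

F ≈ 7.99×10⁻⁵ N

On-axis field of dipole 1 at distance r: E = 2kp₁/r³. Force on dipole 2 is F = p₂·dE/dr (gradient along axis).
dE/dr = −6kp₁/r⁴, so |F| = 6kp₁p₂/r⁴ (attractive for aligned moments).
F = 6(8.99×10⁹)(2.86×10⁻¹⁰)(7.86×10⁻¹⁰)/(0.111)⁴ = 7.987×10⁻⁵ N.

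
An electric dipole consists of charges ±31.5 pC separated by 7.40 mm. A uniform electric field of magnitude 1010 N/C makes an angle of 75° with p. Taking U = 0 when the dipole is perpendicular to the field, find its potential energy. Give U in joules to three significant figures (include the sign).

Dipole moment p = qd = (3.15×10⁻¹¹ C)(0.00740 m) = 2.331×10⁻¹³ C·m.
U = −p·E = −pE cosθ.
U = −(2.331×10⁻¹³)(1010)·cos75° = -6.093×10⁻¹¹ J.

U ≈ -6.09×10⁻¹¹ J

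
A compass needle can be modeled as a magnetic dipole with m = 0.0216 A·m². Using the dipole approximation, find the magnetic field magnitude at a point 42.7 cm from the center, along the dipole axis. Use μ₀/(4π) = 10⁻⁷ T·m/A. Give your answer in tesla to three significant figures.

On axis B = (μ₀/4π)·2m/r³.
B = 2·(10⁻⁷)·(0.0216) / (0.427)³ = 5.549×10⁻⁸ T.

B ≈ 5.55×10⁻⁸ T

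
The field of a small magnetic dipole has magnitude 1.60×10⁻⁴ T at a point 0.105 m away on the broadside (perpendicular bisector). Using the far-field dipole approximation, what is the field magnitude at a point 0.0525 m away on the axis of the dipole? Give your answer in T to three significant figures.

Dipole fields scale as 1/r³ in the far field.
The axial field is twice the equatorial field at the same r, so the geometry factor is 2/1.
B₂ = B₁ · (2/1) · (r₁/r₂)³ = 1.60×10⁻⁴ · 2 · (0.105/0.0525)³.
(r₁/r₂)³ = (2)³ = 8.
B₂ ≈ 0.002560 T.

B ≈ 0.00256 T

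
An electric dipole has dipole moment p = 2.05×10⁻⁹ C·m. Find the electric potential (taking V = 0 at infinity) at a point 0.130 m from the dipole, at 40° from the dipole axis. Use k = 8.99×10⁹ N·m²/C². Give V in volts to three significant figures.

V ≈ 835 V

The dipole potential is V = kp cosθ / r².
V = (8.99×10⁹)(2.05×10⁻⁹)·cos40° / (0.130)² = 835.4 V.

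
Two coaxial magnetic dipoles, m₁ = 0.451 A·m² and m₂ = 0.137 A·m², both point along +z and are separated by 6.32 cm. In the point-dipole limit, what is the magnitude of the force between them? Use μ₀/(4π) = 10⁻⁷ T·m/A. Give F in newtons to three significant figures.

F ≈ 0.00232 N

On-axis B of dipole 1: B = (μ₀/4π)·2m₁/r³. Force on dipole 2: F = m₂·dB/dr.
dB/dr = −(μ₀/4π)·6m₁/r⁴, so |F| = (μ₀/4π)·6m₁m₂/r⁴.
F = 6(10⁻⁷)(0.451)(0.137)/(0.0632)⁴ = 0.002324 N.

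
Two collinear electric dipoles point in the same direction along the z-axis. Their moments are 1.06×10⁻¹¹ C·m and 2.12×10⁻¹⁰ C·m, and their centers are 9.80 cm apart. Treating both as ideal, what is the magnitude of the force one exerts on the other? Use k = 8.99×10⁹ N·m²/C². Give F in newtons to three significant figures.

On-axis field of dipole 1 at distance r: E = 2kp₁/r³. Force on dipole 2 is F = p₂·dE/dr (gradient along axis).
dE/dr = −6kp₁/r⁴, so |F| = 6kp₁p₂/r⁴ (attractive for aligned moments).
F = 6(8.99×10⁹)(1.06×10⁻¹¹)(2.12×10⁻¹⁰)/(0.0980)⁴ = 1.314×10⁻⁶ N.

F ≈ 1.31×10⁻⁶ N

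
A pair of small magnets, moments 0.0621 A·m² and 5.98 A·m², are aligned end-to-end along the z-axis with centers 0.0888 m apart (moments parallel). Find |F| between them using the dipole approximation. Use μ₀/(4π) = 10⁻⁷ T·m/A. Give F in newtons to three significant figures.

F ≈ 0.00358 N

On-axis B of dipole 1: B = (μ₀/4π)·2m₁/r³. Force on dipole 2: F = m₂·dB/dr.
dB/dr = −(μ₀/4π)·6m₁/r⁴, so |F| = (μ₀/4π)·6m₁m₂/r⁴.
F = 6(10⁻⁷)(0.0621)(5.98)/(0.0888)⁴ = 0.003583 N.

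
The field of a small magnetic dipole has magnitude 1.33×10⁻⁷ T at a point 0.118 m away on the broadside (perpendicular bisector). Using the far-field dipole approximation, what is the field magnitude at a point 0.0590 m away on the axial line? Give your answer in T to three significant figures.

B ≈ 2.13×10⁻⁶ T

Dipole fields scale as 1/r³ in the far field.
The axial field is twice the equatorial field at the same r, so the geometry factor is 2/1.
B₂ = B₁ · (2/1) · (r₁/r₂)³ = 1.33×10⁻⁷ · 2 · (0.118/0.0590)³.
(r₁/r₂)³ = (2)³ = 8.
B₂ ≈ 2.128×10⁻⁶ T.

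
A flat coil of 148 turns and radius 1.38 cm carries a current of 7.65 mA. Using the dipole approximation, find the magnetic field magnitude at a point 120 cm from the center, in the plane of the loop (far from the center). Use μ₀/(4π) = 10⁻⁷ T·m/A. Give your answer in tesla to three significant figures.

m = NIA = NIπa² = 148·(0.00765)·π·(0.0138)² = 6.774×10⁻⁴ A·m².
In the equatorial plane B = (μ₀/4π)·m/r³ (half the axial value).
B = (10⁻⁷)·(6.774×10⁻⁴) / (1.20)³ = 3.920×10⁻¹¹ T.

B ≈ 3.92×10⁻¹¹ T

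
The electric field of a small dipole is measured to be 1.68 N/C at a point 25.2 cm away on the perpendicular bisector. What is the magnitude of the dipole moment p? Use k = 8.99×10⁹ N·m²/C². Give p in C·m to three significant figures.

In the equatorial plane E = kp/r³, so p = Er³/(k).
p = (1.68)·(0.252)³ / (8.99×10⁹) = 2.991×10⁻¹² C·m.

p ≈ 2.99×10⁻¹² C·m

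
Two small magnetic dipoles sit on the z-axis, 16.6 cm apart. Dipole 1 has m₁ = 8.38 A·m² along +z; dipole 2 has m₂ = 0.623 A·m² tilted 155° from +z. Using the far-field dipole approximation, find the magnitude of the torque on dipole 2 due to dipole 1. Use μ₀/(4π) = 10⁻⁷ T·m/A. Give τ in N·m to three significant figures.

τ ≈ 9.65×10⁻⁵ N·m

Dipole B is on the axis of dipole A, so B₁ there is axial: B₁ = (μ₀/4π)·2m₁/r³ along +z.
B₁ = 2(10⁻⁷)(8.38)/(0.166)³ = 3.664×10⁻⁴ T.
τ = m₂ B₁ sinθ.
τ = (0.623)(3.664×10⁻⁴)·sin155° = 9.647×10⁻⁵ N·m.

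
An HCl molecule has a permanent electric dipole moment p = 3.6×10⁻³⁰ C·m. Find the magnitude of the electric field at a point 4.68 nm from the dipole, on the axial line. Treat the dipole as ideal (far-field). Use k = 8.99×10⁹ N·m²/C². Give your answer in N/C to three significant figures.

On the dipole axis E = 2kp/r³.
E = 2·(8.99×10⁹)(3.60×10⁻³⁰) / (4.68×10⁻⁹)³ = 6.315×10⁵ N/C.

E ≈ 6.31×10⁵ N/C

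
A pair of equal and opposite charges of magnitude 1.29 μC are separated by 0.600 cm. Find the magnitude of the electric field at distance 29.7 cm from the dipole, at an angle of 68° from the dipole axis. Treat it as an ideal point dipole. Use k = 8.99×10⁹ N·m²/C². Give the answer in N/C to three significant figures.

E ≈ 3170 N/C

Dipole moment p = qd = (1.29×10⁻⁶ C)(0.00600 m) = 7.74×10⁻⁹ C·m.
At angle θ the dipole field magnitude is E = (kp/r³)·√(1 + 3cos²θ).
kp/r³ = (8.99×10⁹)(7.74×10⁻⁹) / (0.297)³ = 2656 N/C.
√(1 + 3cos²68°) = √(1 + 3·0.1403) = √1.4210 ≈ 1.1921.
E ≈ 2656 × 1.192 = 3166 N/C.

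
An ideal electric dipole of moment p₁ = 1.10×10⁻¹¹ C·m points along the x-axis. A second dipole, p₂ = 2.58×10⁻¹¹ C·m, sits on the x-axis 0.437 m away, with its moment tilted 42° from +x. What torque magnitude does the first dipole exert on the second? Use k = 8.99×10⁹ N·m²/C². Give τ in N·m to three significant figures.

τ ≈ 4.09×10⁻¹¹ N·m

The second dipole sits on the axis of the first, so the field there is axial: E₁ = 2kp₁/r³ along +x.
E₁ = 2(8.99×10⁹)(1.10×10⁻¹¹)/(0.437)³ = 2.370 N/C.
Torque on the second dipole: τ = p₂ E₁ sinθ.
τ = (2.58×10⁻¹¹)(2.370)·sin42° = 4.091×10⁻¹¹ N·m.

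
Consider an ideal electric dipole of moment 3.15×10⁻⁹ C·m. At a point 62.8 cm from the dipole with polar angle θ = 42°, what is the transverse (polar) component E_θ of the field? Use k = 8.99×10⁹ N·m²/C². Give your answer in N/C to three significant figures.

E_θ ≈ 76.5 N/C

For a dipole, E_θ = (kp sinθ)/r³.
kp/r³ = (8.99×10⁹)(3.15×10⁻⁹)/(0.628)³ = 114.3 N/C.
E_θ = 114.3·sin42° = 76.51 N/C.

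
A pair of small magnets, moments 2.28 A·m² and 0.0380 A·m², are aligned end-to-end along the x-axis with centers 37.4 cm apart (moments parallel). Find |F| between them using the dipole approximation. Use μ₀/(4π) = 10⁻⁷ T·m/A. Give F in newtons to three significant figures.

On-axis B of dipole 1: B = (μ₀/4π)·2m₁/r³. Force on dipole 2: F = m₂·dB/dr.
dB/dr = −(μ₀/4π)·6m₁/r⁴, so |F| = (μ₀/4π)·6m₁m₂/r⁴.
F = 6(10⁻⁷)(2.28)(0.0380)/(0.374)⁴ = 2.657×10⁻⁶ N.

F ≈ 2.66×10⁻⁶ N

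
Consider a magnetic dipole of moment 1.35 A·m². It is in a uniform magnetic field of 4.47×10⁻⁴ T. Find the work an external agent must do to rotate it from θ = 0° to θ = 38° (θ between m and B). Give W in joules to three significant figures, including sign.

W ≈ 1.28×10⁻⁴ J

W_ext = ΔU = −mB cosθ₂ + mB cosθ₁ = mB(cosθ₁ − cosθ₂).
W = (1.35)(4.47×10⁻⁴)·(cos0° − cos38°) = (6.035×10⁻⁴)·(+0.2120) = 1.279×10⁻⁴ J.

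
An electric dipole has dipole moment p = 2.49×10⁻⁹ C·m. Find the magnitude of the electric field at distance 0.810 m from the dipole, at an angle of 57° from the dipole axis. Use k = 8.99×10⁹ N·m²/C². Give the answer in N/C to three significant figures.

At angle θ the dipole field magnitude is E = (kp/r³)·√(1 + 3cos²θ).
kp/r³ = (8.99×10⁹)(2.49×10⁻⁹) / (0.810)³ = 42.12 N/C.
√(1 + 3cos²57°) = √(1 + 3·0.2966) = √1.8899 ≈ 1.3747.
E ≈ 42.12 × 1.375 = 57.91 N/C.

E ≈ 57.9 N/C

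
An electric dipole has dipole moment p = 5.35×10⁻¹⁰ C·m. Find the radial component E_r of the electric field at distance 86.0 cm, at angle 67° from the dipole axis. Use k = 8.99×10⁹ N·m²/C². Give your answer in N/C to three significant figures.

E_r ≈ 5.91 N/C

For a dipole, E_r = (2kp cosθ)/r³.
kp/r³ = (8.99×10⁹)(5.35×10⁻¹⁰)/(0.860)³ = 7.562 N/C.
E_r = 2·7.562·cos67° = 5.909 N/C.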